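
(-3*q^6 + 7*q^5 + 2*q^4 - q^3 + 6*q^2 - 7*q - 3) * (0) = 0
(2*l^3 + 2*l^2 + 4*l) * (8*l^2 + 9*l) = 16*l^5 + 34*l^4 + 50*l^3 + 36*l^2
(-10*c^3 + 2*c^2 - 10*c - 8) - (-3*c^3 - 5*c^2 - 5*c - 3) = -7*c^3 + 7*c^2 - 5*c - 5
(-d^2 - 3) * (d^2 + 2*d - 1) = -d^4 - 2*d^3 - 2*d^2 - 6*d + 3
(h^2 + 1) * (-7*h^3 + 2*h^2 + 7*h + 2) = -7*h^5 + 2*h^4 + 4*h^2 + 7*h + 2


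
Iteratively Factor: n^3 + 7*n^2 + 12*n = (n + 4)*(n^2 + 3*n) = n*(n + 4)*(n + 3)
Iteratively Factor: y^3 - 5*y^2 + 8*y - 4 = (y - 1)*(y^2 - 4*y + 4) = (y - 2)*(y - 1)*(y - 2)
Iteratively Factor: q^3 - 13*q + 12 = (q - 1)*(q^2 + q - 12) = (q - 1)*(q + 4)*(q - 3)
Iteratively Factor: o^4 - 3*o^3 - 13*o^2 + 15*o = (o + 3)*(o^3 - 6*o^2 + 5*o) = (o - 1)*(o + 3)*(o^2 - 5*o) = o*(o - 1)*(o + 3)*(o - 5)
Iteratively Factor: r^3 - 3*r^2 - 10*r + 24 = (r - 2)*(r^2 - r - 12) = (r - 4)*(r - 2)*(r + 3)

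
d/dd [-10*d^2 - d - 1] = -20*d - 1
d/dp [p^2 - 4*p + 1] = 2*p - 4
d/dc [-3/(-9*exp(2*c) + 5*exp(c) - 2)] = (15 - 54*exp(c))*exp(c)/(9*exp(2*c) - 5*exp(c) + 2)^2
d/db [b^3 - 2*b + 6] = 3*b^2 - 2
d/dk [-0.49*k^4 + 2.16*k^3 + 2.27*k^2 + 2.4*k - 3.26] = -1.96*k^3 + 6.48*k^2 + 4.54*k + 2.4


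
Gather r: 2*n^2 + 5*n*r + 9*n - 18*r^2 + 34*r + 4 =2*n^2 + 9*n - 18*r^2 + r*(5*n + 34) + 4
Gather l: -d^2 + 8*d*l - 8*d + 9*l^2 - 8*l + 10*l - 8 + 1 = -d^2 - 8*d + 9*l^2 + l*(8*d + 2) - 7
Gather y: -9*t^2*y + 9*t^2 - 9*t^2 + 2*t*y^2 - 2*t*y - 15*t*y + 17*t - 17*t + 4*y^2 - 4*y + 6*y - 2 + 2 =y^2*(2*t + 4) + y*(-9*t^2 - 17*t + 2)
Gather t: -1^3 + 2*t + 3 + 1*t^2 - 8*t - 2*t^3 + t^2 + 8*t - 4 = -2*t^3 + 2*t^2 + 2*t - 2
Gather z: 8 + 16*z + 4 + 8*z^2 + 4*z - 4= 8*z^2 + 20*z + 8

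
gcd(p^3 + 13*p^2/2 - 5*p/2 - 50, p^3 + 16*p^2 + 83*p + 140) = p^2 + 9*p + 20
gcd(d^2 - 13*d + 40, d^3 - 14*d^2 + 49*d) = 1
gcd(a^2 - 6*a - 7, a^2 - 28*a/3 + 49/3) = a - 7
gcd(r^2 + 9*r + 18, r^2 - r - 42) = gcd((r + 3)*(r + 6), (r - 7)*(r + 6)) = r + 6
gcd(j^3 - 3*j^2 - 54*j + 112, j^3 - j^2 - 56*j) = j^2 - j - 56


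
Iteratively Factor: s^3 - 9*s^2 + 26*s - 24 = (s - 3)*(s^2 - 6*s + 8) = (s - 3)*(s - 2)*(s - 4)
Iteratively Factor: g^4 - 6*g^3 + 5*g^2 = (g)*(g^3 - 6*g^2 + 5*g) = g^2*(g^2 - 6*g + 5) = g^2*(g - 5)*(g - 1)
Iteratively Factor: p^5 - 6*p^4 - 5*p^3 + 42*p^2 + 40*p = (p)*(p^4 - 6*p^3 - 5*p^2 + 42*p + 40) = p*(p - 4)*(p^3 - 2*p^2 - 13*p - 10) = p*(p - 4)*(p + 2)*(p^2 - 4*p - 5) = p*(p - 4)*(p + 1)*(p + 2)*(p - 5)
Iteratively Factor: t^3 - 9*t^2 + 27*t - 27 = (t - 3)*(t^2 - 6*t + 9) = (t - 3)^2*(t - 3)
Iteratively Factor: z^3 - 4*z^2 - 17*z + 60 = (z - 3)*(z^2 - z - 20) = (z - 3)*(z + 4)*(z - 5)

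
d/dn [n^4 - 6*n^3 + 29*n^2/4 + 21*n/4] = 4*n^3 - 18*n^2 + 29*n/2 + 21/4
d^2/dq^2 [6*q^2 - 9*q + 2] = 12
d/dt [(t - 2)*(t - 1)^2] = (t - 1)*(3*t - 5)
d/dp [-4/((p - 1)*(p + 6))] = 4*(2*p + 5)/((p - 1)^2*(p + 6)^2)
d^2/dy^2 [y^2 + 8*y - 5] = 2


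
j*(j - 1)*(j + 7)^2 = j^4 + 13*j^3 + 35*j^2 - 49*j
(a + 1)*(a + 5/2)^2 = a^3 + 6*a^2 + 45*a/4 + 25/4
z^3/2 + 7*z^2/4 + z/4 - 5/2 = (z/2 + 1)*(z - 1)*(z + 5/2)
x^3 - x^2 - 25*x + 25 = (x - 5)*(x - 1)*(x + 5)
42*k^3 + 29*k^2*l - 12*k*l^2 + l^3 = (-7*k + l)*(-6*k + l)*(k + l)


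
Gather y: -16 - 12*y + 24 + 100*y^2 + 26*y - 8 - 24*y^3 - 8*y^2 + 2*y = -24*y^3 + 92*y^2 + 16*y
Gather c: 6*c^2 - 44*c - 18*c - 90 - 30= 6*c^2 - 62*c - 120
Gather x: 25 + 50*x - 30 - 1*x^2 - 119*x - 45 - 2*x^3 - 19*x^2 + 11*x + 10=-2*x^3 - 20*x^2 - 58*x - 40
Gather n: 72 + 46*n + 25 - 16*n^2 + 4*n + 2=-16*n^2 + 50*n + 99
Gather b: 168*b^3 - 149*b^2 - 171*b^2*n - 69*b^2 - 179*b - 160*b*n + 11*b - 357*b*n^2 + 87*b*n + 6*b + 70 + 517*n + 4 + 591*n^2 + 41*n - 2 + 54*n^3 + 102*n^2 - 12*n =168*b^3 + b^2*(-171*n - 218) + b*(-357*n^2 - 73*n - 162) + 54*n^3 + 693*n^2 + 546*n + 72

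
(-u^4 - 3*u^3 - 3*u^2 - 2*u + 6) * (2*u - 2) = -2*u^5 - 4*u^4 + 2*u^2 + 16*u - 12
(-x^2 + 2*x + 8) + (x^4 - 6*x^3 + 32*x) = x^4 - 6*x^3 - x^2 + 34*x + 8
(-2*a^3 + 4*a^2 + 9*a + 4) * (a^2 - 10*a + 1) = -2*a^5 + 24*a^4 - 33*a^3 - 82*a^2 - 31*a + 4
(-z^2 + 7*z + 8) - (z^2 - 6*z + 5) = -2*z^2 + 13*z + 3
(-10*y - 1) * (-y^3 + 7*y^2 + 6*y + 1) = 10*y^4 - 69*y^3 - 67*y^2 - 16*y - 1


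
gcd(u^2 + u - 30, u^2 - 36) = u + 6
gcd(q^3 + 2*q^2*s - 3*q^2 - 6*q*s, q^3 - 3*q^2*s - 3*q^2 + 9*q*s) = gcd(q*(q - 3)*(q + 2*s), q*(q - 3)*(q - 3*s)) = q^2 - 3*q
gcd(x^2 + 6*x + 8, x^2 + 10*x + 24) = x + 4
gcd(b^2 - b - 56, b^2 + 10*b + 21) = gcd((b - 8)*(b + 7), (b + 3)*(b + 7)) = b + 7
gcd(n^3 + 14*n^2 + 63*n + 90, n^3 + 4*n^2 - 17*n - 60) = n^2 + 8*n + 15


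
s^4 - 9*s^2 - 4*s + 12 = (s - 3)*(s - 1)*(s + 2)^2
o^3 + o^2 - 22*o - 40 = (o - 5)*(o + 2)*(o + 4)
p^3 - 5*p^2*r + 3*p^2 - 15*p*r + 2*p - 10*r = (p + 1)*(p + 2)*(p - 5*r)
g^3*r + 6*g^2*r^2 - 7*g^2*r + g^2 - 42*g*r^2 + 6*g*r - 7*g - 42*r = (g - 7)*(g + 6*r)*(g*r + 1)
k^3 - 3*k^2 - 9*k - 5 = (k - 5)*(k + 1)^2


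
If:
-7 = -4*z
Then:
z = 7/4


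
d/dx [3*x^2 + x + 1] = 6*x + 1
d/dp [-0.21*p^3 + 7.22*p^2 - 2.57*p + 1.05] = -0.63*p^2 + 14.44*p - 2.57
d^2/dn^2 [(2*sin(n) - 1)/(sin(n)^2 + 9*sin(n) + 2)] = (-2*sin(n)^5 + 22*sin(n)^4 + 55*sin(n)^3 + 103*sin(n)^2 - 104*sin(n) - 230)/(sin(n)^2 + 9*sin(n) + 2)^3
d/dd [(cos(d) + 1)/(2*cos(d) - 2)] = sin(d)/(cos(d) - 1)^2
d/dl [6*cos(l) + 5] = -6*sin(l)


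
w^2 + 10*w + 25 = (w + 5)^2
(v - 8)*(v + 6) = v^2 - 2*v - 48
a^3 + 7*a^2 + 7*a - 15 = (a - 1)*(a + 3)*(a + 5)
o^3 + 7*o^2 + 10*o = o*(o + 2)*(o + 5)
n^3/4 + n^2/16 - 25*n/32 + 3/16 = (n/4 + 1/2)*(n - 3/2)*(n - 1/4)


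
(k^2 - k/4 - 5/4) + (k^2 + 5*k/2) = 2*k^2 + 9*k/4 - 5/4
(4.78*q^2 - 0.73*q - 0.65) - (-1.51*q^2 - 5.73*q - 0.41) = 6.29*q^2 + 5.0*q - 0.24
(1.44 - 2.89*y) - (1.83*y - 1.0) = 2.44 - 4.72*y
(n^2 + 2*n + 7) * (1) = n^2 + 2*n + 7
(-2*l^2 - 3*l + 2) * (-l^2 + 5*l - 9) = 2*l^4 - 7*l^3 + l^2 + 37*l - 18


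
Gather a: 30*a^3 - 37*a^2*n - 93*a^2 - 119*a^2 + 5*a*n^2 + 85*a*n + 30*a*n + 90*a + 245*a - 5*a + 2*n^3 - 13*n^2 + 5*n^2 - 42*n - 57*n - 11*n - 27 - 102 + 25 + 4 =30*a^3 + a^2*(-37*n - 212) + a*(5*n^2 + 115*n + 330) + 2*n^3 - 8*n^2 - 110*n - 100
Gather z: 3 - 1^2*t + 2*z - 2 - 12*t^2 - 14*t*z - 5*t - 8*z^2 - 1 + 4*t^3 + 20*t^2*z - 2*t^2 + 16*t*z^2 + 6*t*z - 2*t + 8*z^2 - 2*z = 4*t^3 - 14*t^2 + 16*t*z^2 - 8*t + z*(20*t^2 - 8*t)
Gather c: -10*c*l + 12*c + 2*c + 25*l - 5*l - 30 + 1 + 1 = c*(14 - 10*l) + 20*l - 28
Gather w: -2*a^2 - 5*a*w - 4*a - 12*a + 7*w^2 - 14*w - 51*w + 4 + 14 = -2*a^2 - 16*a + 7*w^2 + w*(-5*a - 65) + 18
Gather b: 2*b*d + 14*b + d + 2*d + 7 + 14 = b*(2*d + 14) + 3*d + 21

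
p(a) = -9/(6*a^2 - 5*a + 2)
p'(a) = -9*(5 - 12*a)/(6*a^2 - 5*a + 2)^2 = 9*(12*a - 5)/(6*a^2 - 5*a + 2)^2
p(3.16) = -0.20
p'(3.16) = 0.14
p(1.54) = -1.06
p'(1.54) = 1.67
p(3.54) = -0.15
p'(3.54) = 0.10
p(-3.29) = -0.11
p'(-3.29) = -0.06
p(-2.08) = -0.23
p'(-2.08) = -0.18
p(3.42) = -0.16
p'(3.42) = 0.11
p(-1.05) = -0.65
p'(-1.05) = -0.82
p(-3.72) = -0.09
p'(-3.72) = -0.04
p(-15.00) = -0.00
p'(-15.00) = 0.00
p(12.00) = -0.01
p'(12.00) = 0.00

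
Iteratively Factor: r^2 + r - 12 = (r + 4)*(r - 3)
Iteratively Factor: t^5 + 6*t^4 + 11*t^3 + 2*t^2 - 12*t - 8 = (t + 2)*(t^4 + 4*t^3 + 3*t^2 - 4*t - 4) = (t + 2)^2*(t^3 + 2*t^2 - t - 2) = (t + 2)^3*(t^2 - 1) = (t + 1)*(t + 2)^3*(t - 1)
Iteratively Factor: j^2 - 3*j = (j)*(j - 3)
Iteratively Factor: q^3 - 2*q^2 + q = (q)*(q^2 - 2*q + 1) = q*(q - 1)*(q - 1)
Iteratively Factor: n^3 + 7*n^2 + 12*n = (n)*(n^2 + 7*n + 12) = n*(n + 4)*(n + 3)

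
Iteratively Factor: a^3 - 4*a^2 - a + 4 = (a - 4)*(a^2 - 1) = (a - 4)*(a - 1)*(a + 1)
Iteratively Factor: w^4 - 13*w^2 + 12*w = (w)*(w^3 - 13*w + 12) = w*(w - 1)*(w^2 + w - 12) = w*(w - 3)*(w - 1)*(w + 4)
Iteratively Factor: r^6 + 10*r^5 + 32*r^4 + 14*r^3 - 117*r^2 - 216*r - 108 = (r + 2)*(r^5 + 8*r^4 + 16*r^3 - 18*r^2 - 81*r - 54) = (r + 2)*(r + 3)*(r^4 + 5*r^3 + r^2 - 21*r - 18) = (r + 1)*(r + 2)*(r + 3)*(r^3 + 4*r^2 - 3*r - 18) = (r + 1)*(r + 2)*(r + 3)^2*(r^2 + r - 6) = (r + 1)*(r + 2)*(r + 3)^3*(r - 2)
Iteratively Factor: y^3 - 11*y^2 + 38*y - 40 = (y - 2)*(y^2 - 9*y + 20) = (y - 5)*(y - 2)*(y - 4)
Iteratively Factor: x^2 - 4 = (x - 2)*(x + 2)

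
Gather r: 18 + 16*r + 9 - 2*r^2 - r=-2*r^2 + 15*r + 27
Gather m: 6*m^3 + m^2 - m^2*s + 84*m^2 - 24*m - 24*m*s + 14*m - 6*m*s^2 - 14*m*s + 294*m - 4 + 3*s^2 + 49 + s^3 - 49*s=6*m^3 + m^2*(85 - s) + m*(-6*s^2 - 38*s + 284) + s^3 + 3*s^2 - 49*s + 45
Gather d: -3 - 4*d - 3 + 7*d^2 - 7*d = 7*d^2 - 11*d - 6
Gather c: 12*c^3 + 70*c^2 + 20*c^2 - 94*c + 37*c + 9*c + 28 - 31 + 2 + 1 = 12*c^3 + 90*c^2 - 48*c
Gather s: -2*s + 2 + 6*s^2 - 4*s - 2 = 6*s^2 - 6*s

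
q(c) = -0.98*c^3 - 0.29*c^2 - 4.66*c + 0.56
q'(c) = -2.94*c^2 - 0.58*c - 4.66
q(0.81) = -3.93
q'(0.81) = -7.06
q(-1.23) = 7.68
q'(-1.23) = -8.39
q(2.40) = -25.84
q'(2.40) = -22.99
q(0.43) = -1.58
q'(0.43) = -5.45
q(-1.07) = 6.41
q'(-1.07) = -7.41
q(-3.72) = 64.33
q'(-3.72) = -43.19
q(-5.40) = 171.58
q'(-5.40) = -87.26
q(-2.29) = 21.48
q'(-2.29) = -18.75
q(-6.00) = 229.76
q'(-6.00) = -107.02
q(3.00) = -42.49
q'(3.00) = -32.86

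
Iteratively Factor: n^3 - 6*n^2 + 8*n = (n)*(n^2 - 6*n + 8) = n*(n - 4)*(n - 2)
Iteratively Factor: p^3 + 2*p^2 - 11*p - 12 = (p - 3)*(p^2 + 5*p + 4) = (p - 3)*(p + 4)*(p + 1)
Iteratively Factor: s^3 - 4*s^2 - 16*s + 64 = (s - 4)*(s^2 - 16) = (s - 4)*(s + 4)*(s - 4)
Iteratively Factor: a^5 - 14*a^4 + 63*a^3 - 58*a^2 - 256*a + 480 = (a + 2)*(a^4 - 16*a^3 + 95*a^2 - 248*a + 240) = (a - 5)*(a + 2)*(a^3 - 11*a^2 + 40*a - 48) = (a - 5)*(a - 3)*(a + 2)*(a^2 - 8*a + 16) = (a - 5)*(a - 4)*(a - 3)*(a + 2)*(a - 4)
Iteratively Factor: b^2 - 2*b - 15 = (b + 3)*(b - 5)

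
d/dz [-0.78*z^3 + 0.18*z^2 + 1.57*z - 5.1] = -2.34*z^2 + 0.36*z + 1.57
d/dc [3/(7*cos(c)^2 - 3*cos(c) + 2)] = 3*(14*cos(c) - 3)*sin(c)/(7*cos(c)^2 - 3*cos(c) + 2)^2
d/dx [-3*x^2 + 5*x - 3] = 5 - 6*x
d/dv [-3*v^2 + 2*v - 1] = 2 - 6*v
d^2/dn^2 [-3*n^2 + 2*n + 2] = -6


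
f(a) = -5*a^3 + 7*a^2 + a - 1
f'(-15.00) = -3584.00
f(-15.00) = 18434.00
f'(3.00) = -92.00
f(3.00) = -70.00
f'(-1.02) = -28.89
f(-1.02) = 10.57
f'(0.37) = 4.13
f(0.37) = 0.08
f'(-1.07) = -31.15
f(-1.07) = 12.07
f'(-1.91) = -80.46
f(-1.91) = 57.47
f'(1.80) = -22.40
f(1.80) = -5.68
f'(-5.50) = -529.75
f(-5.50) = 1037.12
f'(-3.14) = -190.85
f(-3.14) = 219.67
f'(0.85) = 2.06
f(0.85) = 1.84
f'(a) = -15*a^2 + 14*a + 1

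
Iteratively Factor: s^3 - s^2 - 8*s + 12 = (s - 2)*(s^2 + s - 6) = (s - 2)^2*(s + 3)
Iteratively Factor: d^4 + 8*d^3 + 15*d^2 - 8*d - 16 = (d - 1)*(d^3 + 9*d^2 + 24*d + 16) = (d - 1)*(d + 4)*(d^2 + 5*d + 4) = (d - 1)*(d + 1)*(d + 4)*(d + 4)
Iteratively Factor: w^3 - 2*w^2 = (w)*(w^2 - 2*w) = w*(w - 2)*(w)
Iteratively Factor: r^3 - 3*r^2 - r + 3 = (r - 3)*(r^2 - 1) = (r - 3)*(r - 1)*(r + 1)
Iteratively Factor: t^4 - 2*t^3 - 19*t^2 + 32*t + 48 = (t + 1)*(t^3 - 3*t^2 - 16*t + 48) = (t - 3)*(t + 1)*(t^2 - 16) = (t - 3)*(t + 1)*(t + 4)*(t - 4)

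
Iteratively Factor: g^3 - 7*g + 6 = (g + 3)*(g^2 - 3*g + 2) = (g - 1)*(g + 3)*(g - 2)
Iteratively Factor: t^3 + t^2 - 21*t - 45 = (t + 3)*(t^2 - 2*t - 15) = (t - 5)*(t + 3)*(t + 3)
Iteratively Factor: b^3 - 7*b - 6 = (b - 3)*(b^2 + 3*b + 2) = (b - 3)*(b + 1)*(b + 2)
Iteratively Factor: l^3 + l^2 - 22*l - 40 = (l + 4)*(l^2 - 3*l - 10) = (l + 2)*(l + 4)*(l - 5)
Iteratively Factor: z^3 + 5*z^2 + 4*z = (z + 4)*(z^2 + z) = z*(z + 4)*(z + 1)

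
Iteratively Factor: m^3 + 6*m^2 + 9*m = (m)*(m^2 + 6*m + 9) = m*(m + 3)*(m + 3)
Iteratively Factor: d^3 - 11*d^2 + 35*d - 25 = (d - 1)*(d^2 - 10*d + 25) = (d - 5)*(d - 1)*(d - 5)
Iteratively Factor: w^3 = (w)*(w^2) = w^2*(w)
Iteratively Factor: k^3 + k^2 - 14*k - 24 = (k + 2)*(k^2 - k - 12) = (k - 4)*(k + 2)*(k + 3)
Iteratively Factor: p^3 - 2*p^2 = (p - 2)*(p^2) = p*(p - 2)*(p)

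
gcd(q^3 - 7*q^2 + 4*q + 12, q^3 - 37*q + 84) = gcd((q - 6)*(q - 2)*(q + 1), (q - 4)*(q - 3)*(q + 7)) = 1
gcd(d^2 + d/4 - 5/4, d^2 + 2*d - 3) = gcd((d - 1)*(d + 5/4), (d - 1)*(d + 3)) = d - 1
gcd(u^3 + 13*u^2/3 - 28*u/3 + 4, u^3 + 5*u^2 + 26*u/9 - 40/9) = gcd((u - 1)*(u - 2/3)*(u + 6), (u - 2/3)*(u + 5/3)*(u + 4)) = u - 2/3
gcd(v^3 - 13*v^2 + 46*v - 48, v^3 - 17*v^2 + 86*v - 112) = v^2 - 10*v + 16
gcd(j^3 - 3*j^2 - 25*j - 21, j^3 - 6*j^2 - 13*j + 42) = j^2 - 4*j - 21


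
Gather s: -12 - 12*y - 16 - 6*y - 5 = -18*y - 33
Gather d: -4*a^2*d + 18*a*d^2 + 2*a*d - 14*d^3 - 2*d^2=-14*d^3 + d^2*(18*a - 2) + d*(-4*a^2 + 2*a)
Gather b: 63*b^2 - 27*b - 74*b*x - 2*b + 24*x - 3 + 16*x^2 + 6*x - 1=63*b^2 + b*(-74*x - 29) + 16*x^2 + 30*x - 4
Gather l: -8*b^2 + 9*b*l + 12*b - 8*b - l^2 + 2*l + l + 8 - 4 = -8*b^2 + 4*b - l^2 + l*(9*b + 3) + 4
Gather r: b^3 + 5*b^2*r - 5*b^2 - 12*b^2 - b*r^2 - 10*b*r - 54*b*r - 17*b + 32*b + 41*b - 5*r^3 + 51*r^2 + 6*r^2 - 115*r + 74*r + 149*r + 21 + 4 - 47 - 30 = b^3 - 17*b^2 + 56*b - 5*r^3 + r^2*(57 - b) + r*(5*b^2 - 64*b + 108) - 52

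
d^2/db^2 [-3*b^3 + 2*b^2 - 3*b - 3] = 4 - 18*b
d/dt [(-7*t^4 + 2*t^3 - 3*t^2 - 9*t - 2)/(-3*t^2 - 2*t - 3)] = (42*t^5 + 36*t^4 + 76*t^3 - 39*t^2 + 6*t + 23)/(9*t^4 + 12*t^3 + 22*t^2 + 12*t + 9)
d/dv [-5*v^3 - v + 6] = -15*v^2 - 1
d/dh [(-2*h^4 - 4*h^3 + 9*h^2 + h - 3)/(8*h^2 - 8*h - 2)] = (-16*h^5 + 8*h^4 + 40*h^3 - 28*h^2 + 6*h - 13)/(2*(16*h^4 - 32*h^3 + 8*h^2 + 8*h + 1))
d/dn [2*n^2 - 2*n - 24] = 4*n - 2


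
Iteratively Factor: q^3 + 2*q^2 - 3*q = (q - 1)*(q^2 + 3*q) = (q - 1)*(q + 3)*(q)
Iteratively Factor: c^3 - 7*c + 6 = (c - 1)*(c^2 + c - 6) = (c - 1)*(c + 3)*(c - 2)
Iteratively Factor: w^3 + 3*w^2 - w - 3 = (w - 1)*(w^2 + 4*w + 3) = (w - 1)*(w + 3)*(w + 1)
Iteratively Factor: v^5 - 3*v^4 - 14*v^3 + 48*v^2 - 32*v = (v + 4)*(v^4 - 7*v^3 + 14*v^2 - 8*v) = (v - 1)*(v + 4)*(v^3 - 6*v^2 + 8*v) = v*(v - 1)*(v + 4)*(v^2 - 6*v + 8) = v*(v - 4)*(v - 1)*(v + 4)*(v - 2)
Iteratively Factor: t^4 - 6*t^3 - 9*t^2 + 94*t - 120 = (t - 3)*(t^3 - 3*t^2 - 18*t + 40) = (t - 3)*(t - 2)*(t^2 - t - 20) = (t - 3)*(t - 2)*(t + 4)*(t - 5)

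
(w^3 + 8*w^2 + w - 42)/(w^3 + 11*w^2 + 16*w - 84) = (w + 3)/(w + 6)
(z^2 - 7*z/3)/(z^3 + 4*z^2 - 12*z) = (z - 7/3)/(z^2 + 4*z - 12)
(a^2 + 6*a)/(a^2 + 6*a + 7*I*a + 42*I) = a/(a + 7*I)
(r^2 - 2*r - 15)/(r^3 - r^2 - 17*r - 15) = 1/(r + 1)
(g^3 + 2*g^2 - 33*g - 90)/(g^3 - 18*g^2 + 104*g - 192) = (g^2 + 8*g + 15)/(g^2 - 12*g + 32)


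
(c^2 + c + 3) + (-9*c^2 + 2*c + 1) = -8*c^2 + 3*c + 4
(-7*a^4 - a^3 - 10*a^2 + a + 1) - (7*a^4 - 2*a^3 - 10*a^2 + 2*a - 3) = -14*a^4 + a^3 - a + 4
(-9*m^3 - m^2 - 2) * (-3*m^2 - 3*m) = 27*m^5 + 30*m^4 + 3*m^3 + 6*m^2 + 6*m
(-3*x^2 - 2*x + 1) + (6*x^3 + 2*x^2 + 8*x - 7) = 6*x^3 - x^2 + 6*x - 6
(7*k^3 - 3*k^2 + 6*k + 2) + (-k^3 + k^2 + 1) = 6*k^3 - 2*k^2 + 6*k + 3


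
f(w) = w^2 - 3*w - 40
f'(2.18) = 1.36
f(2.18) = -41.79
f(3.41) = -38.60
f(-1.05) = -35.75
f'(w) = 2*w - 3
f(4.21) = -34.91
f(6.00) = -22.00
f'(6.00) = 9.00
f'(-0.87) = -4.74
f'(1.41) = -0.18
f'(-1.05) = -5.10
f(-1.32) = -34.30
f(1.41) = -42.24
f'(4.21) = 5.42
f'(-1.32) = -5.64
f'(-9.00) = -21.00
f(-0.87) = -36.63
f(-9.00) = 68.00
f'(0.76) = -1.48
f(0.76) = -41.70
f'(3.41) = 3.82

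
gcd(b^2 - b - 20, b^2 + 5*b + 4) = b + 4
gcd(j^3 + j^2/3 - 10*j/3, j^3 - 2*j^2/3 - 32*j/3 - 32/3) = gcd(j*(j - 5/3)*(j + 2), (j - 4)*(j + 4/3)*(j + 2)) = j + 2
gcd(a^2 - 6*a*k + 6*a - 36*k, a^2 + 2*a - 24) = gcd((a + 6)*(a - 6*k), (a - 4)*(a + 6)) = a + 6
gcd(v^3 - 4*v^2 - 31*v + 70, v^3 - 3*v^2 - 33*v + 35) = v^2 - 2*v - 35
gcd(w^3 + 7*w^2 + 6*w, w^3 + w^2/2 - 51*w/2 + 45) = w + 6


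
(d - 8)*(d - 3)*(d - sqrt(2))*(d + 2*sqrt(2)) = d^4 - 11*d^3 + sqrt(2)*d^3 - 11*sqrt(2)*d^2 + 20*d^2 + 24*sqrt(2)*d + 44*d - 96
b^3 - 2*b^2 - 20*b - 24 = (b - 6)*(b + 2)^2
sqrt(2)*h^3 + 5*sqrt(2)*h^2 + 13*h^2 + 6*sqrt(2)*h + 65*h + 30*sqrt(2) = (h + 5)*(h + 6*sqrt(2))*(sqrt(2)*h + 1)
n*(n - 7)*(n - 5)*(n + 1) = n^4 - 11*n^3 + 23*n^2 + 35*n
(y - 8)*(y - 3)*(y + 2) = y^3 - 9*y^2 + 2*y + 48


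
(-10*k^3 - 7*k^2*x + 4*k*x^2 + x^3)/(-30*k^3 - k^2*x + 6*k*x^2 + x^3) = (k + x)/(3*k + x)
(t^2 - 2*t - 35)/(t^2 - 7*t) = (t + 5)/t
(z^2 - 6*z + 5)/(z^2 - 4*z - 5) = (z - 1)/(z + 1)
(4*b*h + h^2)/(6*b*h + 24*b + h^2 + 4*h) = h*(4*b + h)/(6*b*h + 24*b + h^2 + 4*h)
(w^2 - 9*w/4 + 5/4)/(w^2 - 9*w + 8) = (w - 5/4)/(w - 8)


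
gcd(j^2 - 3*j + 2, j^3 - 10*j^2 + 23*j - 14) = j^2 - 3*j + 2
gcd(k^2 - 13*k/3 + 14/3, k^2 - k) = 1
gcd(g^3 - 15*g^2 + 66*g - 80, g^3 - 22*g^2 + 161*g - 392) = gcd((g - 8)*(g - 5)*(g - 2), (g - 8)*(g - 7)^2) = g - 8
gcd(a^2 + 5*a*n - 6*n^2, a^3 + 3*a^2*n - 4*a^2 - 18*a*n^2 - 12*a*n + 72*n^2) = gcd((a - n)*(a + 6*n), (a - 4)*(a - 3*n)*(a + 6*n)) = a + 6*n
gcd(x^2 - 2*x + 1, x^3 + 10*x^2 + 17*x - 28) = x - 1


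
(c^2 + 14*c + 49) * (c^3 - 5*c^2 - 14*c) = c^5 + 9*c^4 - 35*c^3 - 441*c^2 - 686*c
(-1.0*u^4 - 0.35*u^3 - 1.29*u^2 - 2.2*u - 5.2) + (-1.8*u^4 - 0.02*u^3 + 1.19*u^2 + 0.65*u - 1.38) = -2.8*u^4 - 0.37*u^3 - 0.1*u^2 - 1.55*u - 6.58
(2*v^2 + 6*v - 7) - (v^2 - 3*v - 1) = v^2 + 9*v - 6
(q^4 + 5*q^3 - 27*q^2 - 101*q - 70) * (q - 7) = q^5 - 2*q^4 - 62*q^3 + 88*q^2 + 637*q + 490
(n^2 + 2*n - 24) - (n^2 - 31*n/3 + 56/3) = 37*n/3 - 128/3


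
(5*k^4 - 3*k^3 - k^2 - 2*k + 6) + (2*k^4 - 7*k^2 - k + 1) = 7*k^4 - 3*k^3 - 8*k^2 - 3*k + 7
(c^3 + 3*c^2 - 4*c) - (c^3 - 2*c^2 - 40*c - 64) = 5*c^2 + 36*c + 64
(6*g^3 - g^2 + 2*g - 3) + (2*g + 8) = 6*g^3 - g^2 + 4*g + 5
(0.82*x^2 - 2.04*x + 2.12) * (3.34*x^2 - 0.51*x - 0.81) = 2.7388*x^4 - 7.2318*x^3 + 7.457*x^2 + 0.5712*x - 1.7172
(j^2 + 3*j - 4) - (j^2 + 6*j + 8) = -3*j - 12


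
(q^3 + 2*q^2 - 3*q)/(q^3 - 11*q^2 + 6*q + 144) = q*(q - 1)/(q^2 - 14*q + 48)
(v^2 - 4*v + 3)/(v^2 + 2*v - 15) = (v - 1)/(v + 5)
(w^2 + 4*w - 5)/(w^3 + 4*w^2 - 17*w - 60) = (w - 1)/(w^2 - w - 12)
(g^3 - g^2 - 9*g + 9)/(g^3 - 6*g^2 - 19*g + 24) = (g - 3)/(g - 8)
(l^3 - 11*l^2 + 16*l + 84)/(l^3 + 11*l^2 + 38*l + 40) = (l^2 - 13*l + 42)/(l^2 + 9*l + 20)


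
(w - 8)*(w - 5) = w^2 - 13*w + 40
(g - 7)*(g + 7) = g^2 - 49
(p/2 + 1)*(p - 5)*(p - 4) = p^3/2 - 7*p^2/2 + p + 20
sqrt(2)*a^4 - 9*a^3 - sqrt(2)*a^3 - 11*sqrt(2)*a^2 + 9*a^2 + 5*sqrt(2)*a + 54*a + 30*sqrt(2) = (a - 3)*(a + 2)*(a - 5*sqrt(2))*(sqrt(2)*a + 1)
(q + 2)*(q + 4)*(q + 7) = q^3 + 13*q^2 + 50*q + 56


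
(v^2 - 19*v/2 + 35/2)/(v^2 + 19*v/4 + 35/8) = 4*(2*v^2 - 19*v + 35)/(8*v^2 + 38*v + 35)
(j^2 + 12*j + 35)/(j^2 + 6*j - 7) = (j + 5)/(j - 1)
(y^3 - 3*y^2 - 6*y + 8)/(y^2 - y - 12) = (y^2 + y - 2)/(y + 3)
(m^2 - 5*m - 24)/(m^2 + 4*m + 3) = (m - 8)/(m + 1)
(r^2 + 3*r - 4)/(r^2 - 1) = (r + 4)/(r + 1)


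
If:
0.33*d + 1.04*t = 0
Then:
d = -3.15151515151515*t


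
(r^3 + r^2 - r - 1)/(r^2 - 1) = r + 1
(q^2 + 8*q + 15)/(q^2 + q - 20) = (q + 3)/(q - 4)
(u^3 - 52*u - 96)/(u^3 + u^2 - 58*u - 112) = (u + 6)/(u + 7)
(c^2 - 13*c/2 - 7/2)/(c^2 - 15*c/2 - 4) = (c - 7)/(c - 8)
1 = 1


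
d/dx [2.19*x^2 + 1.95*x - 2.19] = 4.38*x + 1.95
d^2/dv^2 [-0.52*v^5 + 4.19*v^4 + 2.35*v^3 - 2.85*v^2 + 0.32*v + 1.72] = -10.4*v^3 + 50.28*v^2 + 14.1*v - 5.7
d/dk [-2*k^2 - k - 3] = -4*k - 1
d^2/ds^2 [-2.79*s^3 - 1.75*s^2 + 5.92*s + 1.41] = -16.74*s - 3.5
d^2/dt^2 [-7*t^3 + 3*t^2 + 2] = 6 - 42*t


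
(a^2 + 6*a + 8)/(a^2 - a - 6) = (a + 4)/(a - 3)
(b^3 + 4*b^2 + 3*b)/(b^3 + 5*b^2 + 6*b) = (b + 1)/(b + 2)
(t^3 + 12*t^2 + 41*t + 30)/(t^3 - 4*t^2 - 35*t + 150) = (t^2 + 6*t + 5)/(t^2 - 10*t + 25)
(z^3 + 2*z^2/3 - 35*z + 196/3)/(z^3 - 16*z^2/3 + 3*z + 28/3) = (z + 7)/(z + 1)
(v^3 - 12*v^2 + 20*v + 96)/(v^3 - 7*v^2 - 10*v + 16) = (v - 6)/(v - 1)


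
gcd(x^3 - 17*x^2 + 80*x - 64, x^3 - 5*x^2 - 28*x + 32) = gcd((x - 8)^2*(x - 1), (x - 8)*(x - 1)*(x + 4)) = x^2 - 9*x + 8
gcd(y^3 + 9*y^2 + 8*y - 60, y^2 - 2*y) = y - 2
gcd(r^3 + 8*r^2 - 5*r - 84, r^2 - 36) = 1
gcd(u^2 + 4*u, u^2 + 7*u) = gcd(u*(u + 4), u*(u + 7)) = u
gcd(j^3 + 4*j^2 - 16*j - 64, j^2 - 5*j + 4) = j - 4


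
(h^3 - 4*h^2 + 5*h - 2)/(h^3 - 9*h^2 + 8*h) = (h^2 - 3*h + 2)/(h*(h - 8))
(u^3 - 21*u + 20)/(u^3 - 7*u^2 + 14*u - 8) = (u + 5)/(u - 2)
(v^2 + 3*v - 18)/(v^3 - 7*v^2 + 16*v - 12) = (v + 6)/(v^2 - 4*v + 4)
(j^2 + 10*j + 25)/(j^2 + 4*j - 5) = (j + 5)/(j - 1)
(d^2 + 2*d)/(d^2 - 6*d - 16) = d/(d - 8)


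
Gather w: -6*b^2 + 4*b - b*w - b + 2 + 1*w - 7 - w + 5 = -6*b^2 - b*w + 3*b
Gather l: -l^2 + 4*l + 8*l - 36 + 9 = -l^2 + 12*l - 27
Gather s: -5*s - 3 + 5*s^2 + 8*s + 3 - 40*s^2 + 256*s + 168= -35*s^2 + 259*s + 168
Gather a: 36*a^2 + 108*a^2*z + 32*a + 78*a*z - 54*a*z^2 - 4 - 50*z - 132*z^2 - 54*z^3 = a^2*(108*z + 36) + a*(-54*z^2 + 78*z + 32) - 54*z^3 - 132*z^2 - 50*z - 4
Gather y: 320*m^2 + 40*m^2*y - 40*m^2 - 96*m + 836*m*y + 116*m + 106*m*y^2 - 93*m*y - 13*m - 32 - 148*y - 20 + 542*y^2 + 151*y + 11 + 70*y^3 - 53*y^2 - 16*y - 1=280*m^2 + 7*m + 70*y^3 + y^2*(106*m + 489) + y*(40*m^2 + 743*m - 13) - 42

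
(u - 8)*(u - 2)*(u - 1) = u^3 - 11*u^2 + 26*u - 16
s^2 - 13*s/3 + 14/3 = (s - 7/3)*(s - 2)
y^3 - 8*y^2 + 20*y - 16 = (y - 4)*(y - 2)^2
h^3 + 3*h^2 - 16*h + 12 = (h - 2)*(h - 1)*(h + 6)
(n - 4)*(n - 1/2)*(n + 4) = n^3 - n^2/2 - 16*n + 8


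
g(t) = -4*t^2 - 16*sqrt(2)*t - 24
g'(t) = -8*t - 16*sqrt(2)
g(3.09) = -132.11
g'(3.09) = -47.35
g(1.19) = -56.59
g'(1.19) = -32.15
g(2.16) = -91.54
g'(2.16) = -39.91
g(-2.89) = 7.98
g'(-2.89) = 0.49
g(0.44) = -34.73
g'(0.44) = -26.15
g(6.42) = -334.13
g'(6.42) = -73.99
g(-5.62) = -23.17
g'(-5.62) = 22.33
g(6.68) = -353.64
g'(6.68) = -76.07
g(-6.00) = -32.24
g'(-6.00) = 25.37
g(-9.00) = -144.35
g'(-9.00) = 49.37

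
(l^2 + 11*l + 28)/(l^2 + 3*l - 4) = (l + 7)/(l - 1)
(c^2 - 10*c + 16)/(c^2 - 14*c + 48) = (c - 2)/(c - 6)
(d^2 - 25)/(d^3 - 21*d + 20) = (d - 5)/(d^2 - 5*d + 4)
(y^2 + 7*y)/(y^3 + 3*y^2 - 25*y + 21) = y/(y^2 - 4*y + 3)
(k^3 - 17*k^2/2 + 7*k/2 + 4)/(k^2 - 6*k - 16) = (2*k^2 - k - 1)/(2*(k + 2))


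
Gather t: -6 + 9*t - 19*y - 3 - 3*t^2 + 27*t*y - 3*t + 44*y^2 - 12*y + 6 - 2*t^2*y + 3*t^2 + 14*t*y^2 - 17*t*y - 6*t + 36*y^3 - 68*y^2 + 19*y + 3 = -2*t^2*y + t*(14*y^2 + 10*y) + 36*y^3 - 24*y^2 - 12*y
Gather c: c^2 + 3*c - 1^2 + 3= c^2 + 3*c + 2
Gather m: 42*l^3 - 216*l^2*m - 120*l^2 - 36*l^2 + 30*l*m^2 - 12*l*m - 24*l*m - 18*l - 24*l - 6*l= 42*l^3 - 156*l^2 + 30*l*m^2 - 48*l + m*(-216*l^2 - 36*l)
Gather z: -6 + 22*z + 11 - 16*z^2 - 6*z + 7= -16*z^2 + 16*z + 12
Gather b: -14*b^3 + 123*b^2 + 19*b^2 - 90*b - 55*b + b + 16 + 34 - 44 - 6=-14*b^3 + 142*b^2 - 144*b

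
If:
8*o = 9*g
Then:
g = 8*o/9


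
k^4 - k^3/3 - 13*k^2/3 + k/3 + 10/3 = (k - 2)*(k - 1)*(k + 1)*(k + 5/3)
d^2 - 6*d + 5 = (d - 5)*(d - 1)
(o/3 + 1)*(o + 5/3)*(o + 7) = o^3/3 + 35*o^2/9 + 113*o/9 + 35/3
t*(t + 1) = t^2 + t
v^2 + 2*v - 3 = (v - 1)*(v + 3)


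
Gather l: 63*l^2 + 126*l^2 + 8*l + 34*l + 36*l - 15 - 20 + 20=189*l^2 + 78*l - 15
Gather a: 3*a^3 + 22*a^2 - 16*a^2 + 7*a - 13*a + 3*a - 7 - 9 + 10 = 3*a^3 + 6*a^2 - 3*a - 6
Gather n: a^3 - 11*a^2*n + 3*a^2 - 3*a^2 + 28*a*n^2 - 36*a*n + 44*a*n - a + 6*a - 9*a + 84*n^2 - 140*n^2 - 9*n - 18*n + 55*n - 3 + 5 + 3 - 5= a^3 - 4*a + n^2*(28*a - 56) + n*(-11*a^2 + 8*a + 28)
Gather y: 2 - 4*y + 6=8 - 4*y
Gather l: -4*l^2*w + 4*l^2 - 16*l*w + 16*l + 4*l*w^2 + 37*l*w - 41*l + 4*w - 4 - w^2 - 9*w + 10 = l^2*(4 - 4*w) + l*(4*w^2 + 21*w - 25) - w^2 - 5*w + 6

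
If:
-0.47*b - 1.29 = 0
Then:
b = -2.74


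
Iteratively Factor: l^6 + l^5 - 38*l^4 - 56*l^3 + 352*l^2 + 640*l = (l + 2)*(l^5 - l^4 - 36*l^3 + 16*l^2 + 320*l) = l*(l + 2)*(l^4 - l^3 - 36*l^2 + 16*l + 320) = l*(l - 5)*(l + 2)*(l^3 + 4*l^2 - 16*l - 64) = l*(l - 5)*(l + 2)*(l + 4)*(l^2 - 16) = l*(l - 5)*(l - 4)*(l + 2)*(l + 4)*(l + 4)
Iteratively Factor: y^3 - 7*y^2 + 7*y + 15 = (y - 5)*(y^2 - 2*y - 3) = (y - 5)*(y - 3)*(y + 1)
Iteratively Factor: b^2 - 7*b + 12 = (b - 4)*(b - 3)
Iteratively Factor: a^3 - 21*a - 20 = (a - 5)*(a^2 + 5*a + 4) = (a - 5)*(a + 1)*(a + 4)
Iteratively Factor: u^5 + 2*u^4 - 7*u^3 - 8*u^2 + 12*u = (u + 2)*(u^4 - 7*u^2 + 6*u) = u*(u + 2)*(u^3 - 7*u + 6) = u*(u - 1)*(u + 2)*(u^2 + u - 6) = u*(u - 2)*(u - 1)*(u + 2)*(u + 3)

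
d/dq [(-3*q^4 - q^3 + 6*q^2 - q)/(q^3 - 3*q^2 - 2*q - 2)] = (-3*q^6 + 18*q^5 + 15*q^4 + 30*q^3 - 9*q^2 - 24*q + 2)/(q^6 - 6*q^5 + 5*q^4 + 8*q^3 + 16*q^2 + 8*q + 4)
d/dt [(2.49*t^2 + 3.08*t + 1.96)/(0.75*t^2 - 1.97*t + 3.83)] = (-7.2153*t^2 + 16.1334*t + 15.6576)/(0.5625*t^4 - 2.955*t^3 + 9.6259*t^2 - 15.0902*t + 14.6689)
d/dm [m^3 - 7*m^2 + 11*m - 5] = 3*m^2 - 14*m + 11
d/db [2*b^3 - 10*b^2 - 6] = 2*b*(3*b - 10)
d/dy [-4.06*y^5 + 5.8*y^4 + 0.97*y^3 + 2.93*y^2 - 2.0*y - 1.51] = -20.3*y^4 + 23.2*y^3 + 2.91*y^2 + 5.86*y - 2.0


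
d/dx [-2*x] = -2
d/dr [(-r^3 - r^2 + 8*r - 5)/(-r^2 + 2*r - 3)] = (r^4 - 4*r^3 + 15*r^2 - 4*r - 14)/(r^4 - 4*r^3 + 10*r^2 - 12*r + 9)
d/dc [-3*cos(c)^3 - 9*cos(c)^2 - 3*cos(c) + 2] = 3*(3*cos(c)^2 + 6*cos(c) + 1)*sin(c)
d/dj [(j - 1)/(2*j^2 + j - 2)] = (2*j^2 + j - (j - 1)*(4*j + 1) - 2)/(2*j^2 + j - 2)^2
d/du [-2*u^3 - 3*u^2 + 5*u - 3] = -6*u^2 - 6*u + 5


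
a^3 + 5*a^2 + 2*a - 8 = (a - 1)*(a + 2)*(a + 4)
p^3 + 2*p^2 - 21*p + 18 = (p - 3)*(p - 1)*(p + 6)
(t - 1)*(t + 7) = t^2 + 6*t - 7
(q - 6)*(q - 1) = q^2 - 7*q + 6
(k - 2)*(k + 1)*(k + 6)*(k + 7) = k^4 + 12*k^3 + 27*k^2 - 68*k - 84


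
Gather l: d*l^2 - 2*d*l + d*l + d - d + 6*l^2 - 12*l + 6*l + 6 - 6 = l^2*(d + 6) + l*(-d - 6)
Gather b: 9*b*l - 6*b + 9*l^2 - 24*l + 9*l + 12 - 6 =b*(9*l - 6) + 9*l^2 - 15*l + 6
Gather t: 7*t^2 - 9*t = 7*t^2 - 9*t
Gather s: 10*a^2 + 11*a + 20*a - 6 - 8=10*a^2 + 31*a - 14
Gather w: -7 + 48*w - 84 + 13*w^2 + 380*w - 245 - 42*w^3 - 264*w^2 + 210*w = -42*w^3 - 251*w^2 + 638*w - 336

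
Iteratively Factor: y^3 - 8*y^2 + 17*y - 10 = (y - 1)*(y^2 - 7*y + 10) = (y - 5)*(y - 1)*(y - 2)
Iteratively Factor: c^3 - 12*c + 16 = (c - 2)*(c^2 + 2*c - 8) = (c - 2)^2*(c + 4)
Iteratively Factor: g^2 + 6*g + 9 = (g + 3)*(g + 3)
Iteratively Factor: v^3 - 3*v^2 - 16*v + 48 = (v - 3)*(v^2 - 16) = (v - 4)*(v - 3)*(v + 4)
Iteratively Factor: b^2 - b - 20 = (b - 5)*(b + 4)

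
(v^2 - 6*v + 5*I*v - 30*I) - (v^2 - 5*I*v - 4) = -6*v + 10*I*v + 4 - 30*I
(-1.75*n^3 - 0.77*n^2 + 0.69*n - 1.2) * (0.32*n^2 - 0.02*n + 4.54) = -0.56*n^5 - 0.2114*n^4 - 7.7088*n^3 - 3.8936*n^2 + 3.1566*n - 5.448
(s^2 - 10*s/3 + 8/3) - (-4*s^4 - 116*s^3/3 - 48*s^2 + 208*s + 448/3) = 4*s^4 + 116*s^3/3 + 49*s^2 - 634*s/3 - 440/3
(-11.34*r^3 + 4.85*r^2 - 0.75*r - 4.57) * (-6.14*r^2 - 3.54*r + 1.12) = 69.6276*r^5 + 10.3646*r^4 - 25.2648*r^3 + 36.1468*r^2 + 15.3378*r - 5.1184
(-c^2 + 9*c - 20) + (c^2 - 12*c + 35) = 15 - 3*c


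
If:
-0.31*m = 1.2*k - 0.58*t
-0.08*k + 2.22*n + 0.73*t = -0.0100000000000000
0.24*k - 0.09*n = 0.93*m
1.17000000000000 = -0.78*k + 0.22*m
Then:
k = -1.65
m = -0.54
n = 1.15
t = -3.70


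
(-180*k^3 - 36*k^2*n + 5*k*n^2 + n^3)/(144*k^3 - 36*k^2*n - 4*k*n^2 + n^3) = (-5*k - n)/(4*k - n)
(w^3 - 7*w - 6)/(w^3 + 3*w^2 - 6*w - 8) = (w^2 - w - 6)/(w^2 + 2*w - 8)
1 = 1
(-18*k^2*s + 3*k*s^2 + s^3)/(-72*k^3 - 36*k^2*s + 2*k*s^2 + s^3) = s*(-3*k + s)/(-12*k^2 - 4*k*s + s^2)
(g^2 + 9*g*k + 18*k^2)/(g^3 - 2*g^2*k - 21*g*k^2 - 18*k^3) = (g + 6*k)/(g^2 - 5*g*k - 6*k^2)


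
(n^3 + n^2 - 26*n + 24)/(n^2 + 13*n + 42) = (n^2 - 5*n + 4)/(n + 7)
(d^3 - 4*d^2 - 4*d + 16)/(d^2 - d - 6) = (d^2 - 6*d + 8)/(d - 3)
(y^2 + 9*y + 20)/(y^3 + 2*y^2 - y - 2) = (y^2 + 9*y + 20)/(y^3 + 2*y^2 - y - 2)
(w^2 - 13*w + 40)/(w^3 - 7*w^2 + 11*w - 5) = (w - 8)/(w^2 - 2*w + 1)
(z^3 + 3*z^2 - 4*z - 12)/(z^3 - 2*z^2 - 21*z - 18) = (z^2 - 4)/(z^2 - 5*z - 6)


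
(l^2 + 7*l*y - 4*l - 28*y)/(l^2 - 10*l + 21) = (l^2 + 7*l*y - 4*l - 28*y)/(l^2 - 10*l + 21)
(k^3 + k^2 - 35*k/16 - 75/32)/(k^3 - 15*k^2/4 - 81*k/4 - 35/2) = (k^2 - k/4 - 15/8)/(k^2 - 5*k - 14)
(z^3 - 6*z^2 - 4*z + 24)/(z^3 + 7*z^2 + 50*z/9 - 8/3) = 9*(z^3 - 6*z^2 - 4*z + 24)/(9*z^3 + 63*z^2 + 50*z - 24)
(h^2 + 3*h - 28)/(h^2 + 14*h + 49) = (h - 4)/(h + 7)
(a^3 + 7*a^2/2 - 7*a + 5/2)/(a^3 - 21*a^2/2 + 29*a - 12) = (a^2 + 4*a - 5)/(a^2 - 10*a + 24)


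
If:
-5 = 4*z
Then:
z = -5/4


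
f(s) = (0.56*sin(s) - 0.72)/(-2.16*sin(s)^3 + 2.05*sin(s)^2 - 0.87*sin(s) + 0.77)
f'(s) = (0.56*sin(s) - 0.72)*(6.48*sin(s)^2*cos(s) - 4.1*sin(s)*cos(s) + 0.87*cos(s))/(-2.16*sin(s)^3 + 2.05*sin(s)^2 - 0.87*sin(s) + 0.77)^2 + 0.56*cos(s)/(-2.16*sin(s)^3 + 2.05*sin(s)^2 - 0.87*sin(s) + 0.77)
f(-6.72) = -0.57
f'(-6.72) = -0.87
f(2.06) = -1.98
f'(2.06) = 16.54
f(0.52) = -0.76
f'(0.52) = 0.34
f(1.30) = 1.85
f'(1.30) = -16.49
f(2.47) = -0.74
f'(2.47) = 0.08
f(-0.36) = -0.64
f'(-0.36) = -0.95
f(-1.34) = -0.23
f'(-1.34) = -0.08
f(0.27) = -0.89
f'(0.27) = 0.52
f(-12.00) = -0.75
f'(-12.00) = 0.24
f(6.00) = -0.72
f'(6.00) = -0.98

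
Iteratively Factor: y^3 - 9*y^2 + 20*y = (y - 5)*(y^2 - 4*y) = (y - 5)*(y - 4)*(y)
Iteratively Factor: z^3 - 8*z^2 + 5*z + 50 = (z + 2)*(z^2 - 10*z + 25) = (z - 5)*(z + 2)*(z - 5)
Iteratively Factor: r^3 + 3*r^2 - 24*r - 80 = (r + 4)*(r^2 - r - 20) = (r + 4)^2*(r - 5)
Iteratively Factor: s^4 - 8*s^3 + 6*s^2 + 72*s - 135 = (s - 5)*(s^3 - 3*s^2 - 9*s + 27) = (s - 5)*(s + 3)*(s^2 - 6*s + 9) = (s - 5)*(s - 3)*(s + 3)*(s - 3)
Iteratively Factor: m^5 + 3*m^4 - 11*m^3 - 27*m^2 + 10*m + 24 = (m - 1)*(m^4 + 4*m^3 - 7*m^2 - 34*m - 24) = (m - 3)*(m - 1)*(m^3 + 7*m^2 + 14*m + 8) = (m - 3)*(m - 1)*(m + 4)*(m^2 + 3*m + 2) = (m - 3)*(m - 1)*(m + 2)*(m + 4)*(m + 1)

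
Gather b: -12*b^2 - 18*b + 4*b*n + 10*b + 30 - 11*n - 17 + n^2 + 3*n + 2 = -12*b^2 + b*(4*n - 8) + n^2 - 8*n + 15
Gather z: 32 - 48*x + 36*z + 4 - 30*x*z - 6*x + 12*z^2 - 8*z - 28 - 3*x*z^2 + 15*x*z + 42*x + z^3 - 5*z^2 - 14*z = -12*x + z^3 + z^2*(7 - 3*x) + z*(14 - 15*x) + 8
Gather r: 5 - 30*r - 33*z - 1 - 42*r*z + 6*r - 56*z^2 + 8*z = r*(-42*z - 24) - 56*z^2 - 25*z + 4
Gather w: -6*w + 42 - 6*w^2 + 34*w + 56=-6*w^2 + 28*w + 98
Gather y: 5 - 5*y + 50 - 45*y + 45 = 100 - 50*y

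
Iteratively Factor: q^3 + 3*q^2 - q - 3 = (q - 1)*(q^2 + 4*q + 3) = (q - 1)*(q + 3)*(q + 1)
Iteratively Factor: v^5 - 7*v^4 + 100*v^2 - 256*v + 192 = (v - 4)*(v^4 - 3*v^3 - 12*v^2 + 52*v - 48) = (v - 4)*(v + 4)*(v^3 - 7*v^2 + 16*v - 12) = (v - 4)*(v - 2)*(v + 4)*(v^2 - 5*v + 6) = (v - 4)*(v - 3)*(v - 2)*(v + 4)*(v - 2)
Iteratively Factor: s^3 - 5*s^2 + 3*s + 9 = (s - 3)*(s^2 - 2*s - 3) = (s - 3)^2*(s + 1)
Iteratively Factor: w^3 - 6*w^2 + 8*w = (w - 4)*(w^2 - 2*w) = (w - 4)*(w - 2)*(w)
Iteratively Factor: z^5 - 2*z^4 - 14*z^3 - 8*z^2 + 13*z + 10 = (z + 1)*(z^4 - 3*z^3 - 11*z^2 + 3*z + 10) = (z + 1)*(z + 2)*(z^3 - 5*z^2 - z + 5) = (z - 1)*(z + 1)*(z + 2)*(z^2 - 4*z - 5) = (z - 5)*(z - 1)*(z + 1)*(z + 2)*(z + 1)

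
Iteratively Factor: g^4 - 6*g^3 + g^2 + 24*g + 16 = (g + 1)*(g^3 - 7*g^2 + 8*g + 16) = (g - 4)*(g + 1)*(g^2 - 3*g - 4) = (g - 4)*(g + 1)^2*(g - 4)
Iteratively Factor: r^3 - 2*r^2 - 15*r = (r)*(r^2 - 2*r - 15) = r*(r - 5)*(r + 3)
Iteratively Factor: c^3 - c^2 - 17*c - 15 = (c + 3)*(c^2 - 4*c - 5) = (c - 5)*(c + 3)*(c + 1)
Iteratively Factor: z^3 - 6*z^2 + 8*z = (z - 2)*(z^2 - 4*z) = z*(z - 2)*(z - 4)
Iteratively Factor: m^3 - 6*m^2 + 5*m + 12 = (m + 1)*(m^2 - 7*m + 12) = (m - 3)*(m + 1)*(m - 4)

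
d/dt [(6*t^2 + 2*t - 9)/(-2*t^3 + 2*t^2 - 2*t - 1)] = 2*(6*t^4 + 4*t^3 - 35*t^2 + 12*t - 10)/(4*t^6 - 8*t^5 + 12*t^4 - 4*t^3 + 4*t + 1)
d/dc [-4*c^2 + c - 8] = 1 - 8*c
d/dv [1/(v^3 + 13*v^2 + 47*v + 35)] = (-3*v^2 - 26*v - 47)/(v^3 + 13*v^2 + 47*v + 35)^2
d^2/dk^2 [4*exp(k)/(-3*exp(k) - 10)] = (120*exp(k) - 400)*exp(k)/(27*exp(3*k) + 270*exp(2*k) + 900*exp(k) + 1000)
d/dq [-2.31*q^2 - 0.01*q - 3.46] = -4.62*q - 0.01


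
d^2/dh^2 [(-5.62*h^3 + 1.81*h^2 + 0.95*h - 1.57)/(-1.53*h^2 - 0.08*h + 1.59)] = (3.5527136788005e-15*h^4 + 23.410862*h^3 - 8.657028*h^2 + 72.53415*h - 1.734628)/(3.581577*h^6 + 0.561816*h^5 - 11.136717*h^4 - 1.167184*h^3 + 11.573451*h^2 + 0.606744*h - 4.019679)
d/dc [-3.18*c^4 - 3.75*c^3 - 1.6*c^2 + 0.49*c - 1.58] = -12.72*c^3 - 11.25*c^2 - 3.2*c + 0.49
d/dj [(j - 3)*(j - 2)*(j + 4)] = 3*j^2 - 2*j - 14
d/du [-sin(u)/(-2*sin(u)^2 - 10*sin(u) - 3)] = (cos(2*u) + 2)*cos(u)/(10*sin(u) - cos(2*u) + 4)^2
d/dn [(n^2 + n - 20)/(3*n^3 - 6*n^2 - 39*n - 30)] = (-n^4 - 2*n^3 + 49*n^2 - 100*n - 270)/(3*(n^6 - 4*n^5 - 22*n^4 + 32*n^3 + 209*n^2 + 260*n + 100))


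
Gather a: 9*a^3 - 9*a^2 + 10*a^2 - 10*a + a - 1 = 9*a^3 + a^2 - 9*a - 1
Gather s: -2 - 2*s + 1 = -2*s - 1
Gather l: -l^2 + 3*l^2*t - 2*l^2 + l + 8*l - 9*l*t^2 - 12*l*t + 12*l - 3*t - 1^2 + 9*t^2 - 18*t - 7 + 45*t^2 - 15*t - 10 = l^2*(3*t - 3) + l*(-9*t^2 - 12*t + 21) + 54*t^2 - 36*t - 18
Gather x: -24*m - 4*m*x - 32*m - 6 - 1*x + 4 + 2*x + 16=-56*m + x*(1 - 4*m) + 14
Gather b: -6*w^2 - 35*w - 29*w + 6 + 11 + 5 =-6*w^2 - 64*w + 22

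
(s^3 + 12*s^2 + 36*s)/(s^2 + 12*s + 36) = s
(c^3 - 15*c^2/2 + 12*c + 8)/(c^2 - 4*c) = c - 7/2 - 2/c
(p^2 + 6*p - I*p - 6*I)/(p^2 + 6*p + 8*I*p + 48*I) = (p - I)/(p + 8*I)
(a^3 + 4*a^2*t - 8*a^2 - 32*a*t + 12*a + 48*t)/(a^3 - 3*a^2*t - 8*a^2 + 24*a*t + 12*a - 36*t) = (-a - 4*t)/(-a + 3*t)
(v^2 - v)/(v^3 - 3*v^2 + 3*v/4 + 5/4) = 4*v/(4*v^2 - 8*v - 5)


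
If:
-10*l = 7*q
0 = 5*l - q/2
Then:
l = 0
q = 0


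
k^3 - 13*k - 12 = (k - 4)*(k + 1)*(k + 3)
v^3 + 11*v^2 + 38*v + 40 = (v + 2)*(v + 4)*(v + 5)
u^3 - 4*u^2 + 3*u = u*(u - 3)*(u - 1)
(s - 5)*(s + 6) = s^2 + s - 30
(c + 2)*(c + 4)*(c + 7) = c^3 + 13*c^2 + 50*c + 56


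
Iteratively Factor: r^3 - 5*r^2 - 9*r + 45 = (r - 5)*(r^2 - 9) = (r - 5)*(r + 3)*(r - 3)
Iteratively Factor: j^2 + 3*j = (j)*(j + 3)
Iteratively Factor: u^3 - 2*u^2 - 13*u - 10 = (u + 1)*(u^2 - 3*u - 10) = (u + 1)*(u + 2)*(u - 5)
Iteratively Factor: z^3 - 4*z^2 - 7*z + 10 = (z - 1)*(z^2 - 3*z - 10) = (z - 5)*(z - 1)*(z + 2)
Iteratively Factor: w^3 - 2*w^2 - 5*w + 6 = (w + 2)*(w^2 - 4*w + 3) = (w - 1)*(w + 2)*(w - 3)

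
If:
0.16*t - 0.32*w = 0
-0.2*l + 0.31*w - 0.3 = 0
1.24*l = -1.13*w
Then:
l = -0.56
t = 1.22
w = 0.61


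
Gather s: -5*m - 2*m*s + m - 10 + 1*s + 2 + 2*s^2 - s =-2*m*s - 4*m + 2*s^2 - 8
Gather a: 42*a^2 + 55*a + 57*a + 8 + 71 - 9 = 42*a^2 + 112*a + 70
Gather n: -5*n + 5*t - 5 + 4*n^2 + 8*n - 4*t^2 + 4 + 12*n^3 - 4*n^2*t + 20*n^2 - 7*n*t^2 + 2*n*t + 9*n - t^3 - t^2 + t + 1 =12*n^3 + n^2*(24 - 4*t) + n*(-7*t^2 + 2*t + 12) - t^3 - 5*t^2 + 6*t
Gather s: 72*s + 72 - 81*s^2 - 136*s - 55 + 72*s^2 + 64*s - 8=9 - 9*s^2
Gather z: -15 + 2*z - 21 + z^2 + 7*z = z^2 + 9*z - 36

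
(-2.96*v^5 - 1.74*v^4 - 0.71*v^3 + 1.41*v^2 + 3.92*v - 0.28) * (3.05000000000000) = -9.028*v^5 - 5.307*v^4 - 2.1655*v^3 + 4.3005*v^2 + 11.956*v - 0.854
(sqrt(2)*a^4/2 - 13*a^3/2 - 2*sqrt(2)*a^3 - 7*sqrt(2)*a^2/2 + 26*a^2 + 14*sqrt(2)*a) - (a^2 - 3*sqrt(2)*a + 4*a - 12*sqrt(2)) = sqrt(2)*a^4/2 - 13*a^3/2 - 2*sqrt(2)*a^3 - 7*sqrt(2)*a^2/2 + 25*a^2 - 4*a + 17*sqrt(2)*a + 12*sqrt(2)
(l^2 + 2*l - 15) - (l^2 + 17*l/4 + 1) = -9*l/4 - 16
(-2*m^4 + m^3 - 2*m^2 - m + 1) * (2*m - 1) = -4*m^5 + 4*m^4 - 5*m^3 + 3*m - 1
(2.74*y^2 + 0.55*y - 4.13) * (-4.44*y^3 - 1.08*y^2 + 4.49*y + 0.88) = -12.1656*y^5 - 5.4012*y^4 + 30.0458*y^3 + 9.3411*y^2 - 18.0597*y - 3.6344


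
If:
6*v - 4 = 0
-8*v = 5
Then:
No Solution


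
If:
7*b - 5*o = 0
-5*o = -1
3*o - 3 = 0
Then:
No Solution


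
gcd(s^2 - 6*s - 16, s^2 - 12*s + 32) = s - 8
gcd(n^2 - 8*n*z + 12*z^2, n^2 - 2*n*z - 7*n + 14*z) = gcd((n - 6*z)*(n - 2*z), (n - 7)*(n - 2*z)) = -n + 2*z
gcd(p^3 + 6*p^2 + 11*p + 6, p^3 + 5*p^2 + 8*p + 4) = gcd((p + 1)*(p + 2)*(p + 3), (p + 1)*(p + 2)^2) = p^2 + 3*p + 2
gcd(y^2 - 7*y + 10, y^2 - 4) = y - 2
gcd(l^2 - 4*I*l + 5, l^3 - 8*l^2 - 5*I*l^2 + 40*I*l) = l - 5*I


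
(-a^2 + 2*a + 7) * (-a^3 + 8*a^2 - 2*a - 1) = a^5 - 10*a^4 + 11*a^3 + 53*a^2 - 16*a - 7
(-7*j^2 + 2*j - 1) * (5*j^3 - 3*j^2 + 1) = -35*j^5 + 31*j^4 - 11*j^3 - 4*j^2 + 2*j - 1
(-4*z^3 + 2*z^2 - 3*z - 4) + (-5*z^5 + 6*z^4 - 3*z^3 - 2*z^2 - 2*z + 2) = -5*z^5 + 6*z^4 - 7*z^3 - 5*z - 2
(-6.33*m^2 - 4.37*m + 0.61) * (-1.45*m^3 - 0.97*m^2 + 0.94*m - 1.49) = 9.1785*m^5 + 12.4766*m^4 - 2.5958*m^3 + 4.7322*m^2 + 7.0847*m - 0.9089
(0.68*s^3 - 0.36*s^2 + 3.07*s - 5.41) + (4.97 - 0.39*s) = 0.68*s^3 - 0.36*s^2 + 2.68*s - 0.44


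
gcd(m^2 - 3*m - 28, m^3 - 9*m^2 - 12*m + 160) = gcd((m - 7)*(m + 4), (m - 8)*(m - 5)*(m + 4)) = m + 4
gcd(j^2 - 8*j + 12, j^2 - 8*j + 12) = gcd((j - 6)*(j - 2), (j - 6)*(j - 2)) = j^2 - 8*j + 12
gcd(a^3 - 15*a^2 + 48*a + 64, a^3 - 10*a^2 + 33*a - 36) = 1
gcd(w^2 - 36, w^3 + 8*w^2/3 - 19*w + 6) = w + 6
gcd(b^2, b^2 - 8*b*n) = b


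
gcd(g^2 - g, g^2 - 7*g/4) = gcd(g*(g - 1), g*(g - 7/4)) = g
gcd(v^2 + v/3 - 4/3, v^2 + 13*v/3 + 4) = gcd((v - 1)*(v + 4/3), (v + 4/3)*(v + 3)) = v + 4/3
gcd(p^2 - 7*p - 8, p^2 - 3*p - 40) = p - 8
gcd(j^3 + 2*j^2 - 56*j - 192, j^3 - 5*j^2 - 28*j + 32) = j^2 - 4*j - 32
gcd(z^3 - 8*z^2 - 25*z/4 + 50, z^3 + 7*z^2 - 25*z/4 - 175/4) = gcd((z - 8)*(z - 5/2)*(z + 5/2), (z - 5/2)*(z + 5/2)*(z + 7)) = z^2 - 25/4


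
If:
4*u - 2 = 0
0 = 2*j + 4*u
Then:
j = -1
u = 1/2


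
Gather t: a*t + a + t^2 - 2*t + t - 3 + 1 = a + t^2 + t*(a - 1) - 2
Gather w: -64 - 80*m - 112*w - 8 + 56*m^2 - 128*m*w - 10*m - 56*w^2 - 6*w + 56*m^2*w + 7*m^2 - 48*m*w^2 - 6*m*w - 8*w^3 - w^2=63*m^2 - 90*m - 8*w^3 + w^2*(-48*m - 57) + w*(56*m^2 - 134*m - 118) - 72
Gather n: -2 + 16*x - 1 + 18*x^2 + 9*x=18*x^2 + 25*x - 3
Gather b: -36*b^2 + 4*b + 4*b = -36*b^2 + 8*b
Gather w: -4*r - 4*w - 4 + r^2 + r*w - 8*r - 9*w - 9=r^2 - 12*r + w*(r - 13) - 13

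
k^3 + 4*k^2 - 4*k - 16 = (k - 2)*(k + 2)*(k + 4)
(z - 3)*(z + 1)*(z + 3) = z^3 + z^2 - 9*z - 9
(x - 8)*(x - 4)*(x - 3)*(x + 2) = x^4 - 13*x^3 + 38*x^2 + 40*x - 192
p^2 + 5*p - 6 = (p - 1)*(p + 6)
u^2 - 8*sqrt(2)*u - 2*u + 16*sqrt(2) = (u - 2)*(u - 8*sqrt(2))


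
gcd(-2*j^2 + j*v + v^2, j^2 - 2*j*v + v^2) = -j + v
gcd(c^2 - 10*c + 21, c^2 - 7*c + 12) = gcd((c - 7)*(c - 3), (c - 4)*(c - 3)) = c - 3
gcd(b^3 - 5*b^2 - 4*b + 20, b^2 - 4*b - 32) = 1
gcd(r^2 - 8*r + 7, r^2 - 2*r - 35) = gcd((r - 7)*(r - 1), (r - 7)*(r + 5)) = r - 7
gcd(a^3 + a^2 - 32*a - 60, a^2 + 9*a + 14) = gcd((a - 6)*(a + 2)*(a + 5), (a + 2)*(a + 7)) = a + 2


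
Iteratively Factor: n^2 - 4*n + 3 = (n - 1)*(n - 3)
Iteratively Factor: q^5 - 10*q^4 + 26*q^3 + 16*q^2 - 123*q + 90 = (q + 2)*(q^4 - 12*q^3 + 50*q^2 - 84*q + 45) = (q - 1)*(q + 2)*(q^3 - 11*q^2 + 39*q - 45) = (q - 3)*(q - 1)*(q + 2)*(q^2 - 8*q + 15) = (q - 5)*(q - 3)*(q - 1)*(q + 2)*(q - 3)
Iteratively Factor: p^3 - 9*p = (p - 3)*(p^2 + 3*p) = p*(p - 3)*(p + 3)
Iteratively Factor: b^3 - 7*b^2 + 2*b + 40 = (b - 5)*(b^2 - 2*b - 8) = (b - 5)*(b - 4)*(b + 2)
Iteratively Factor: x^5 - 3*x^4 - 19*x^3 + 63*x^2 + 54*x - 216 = (x - 3)*(x^4 - 19*x^2 + 6*x + 72) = (x - 3)^2*(x^3 + 3*x^2 - 10*x - 24) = (x - 3)^3*(x^2 + 6*x + 8) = (x - 3)^3*(x + 4)*(x + 2)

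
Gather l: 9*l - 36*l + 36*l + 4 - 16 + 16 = 9*l + 4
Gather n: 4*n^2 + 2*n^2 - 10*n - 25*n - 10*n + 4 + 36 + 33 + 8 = 6*n^2 - 45*n + 81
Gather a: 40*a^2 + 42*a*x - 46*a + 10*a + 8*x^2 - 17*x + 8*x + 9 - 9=40*a^2 + a*(42*x - 36) + 8*x^2 - 9*x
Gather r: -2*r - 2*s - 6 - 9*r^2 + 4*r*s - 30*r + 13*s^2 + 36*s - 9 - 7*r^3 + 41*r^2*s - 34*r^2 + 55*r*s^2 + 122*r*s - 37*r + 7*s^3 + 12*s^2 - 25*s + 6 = -7*r^3 + r^2*(41*s - 43) + r*(55*s^2 + 126*s - 69) + 7*s^3 + 25*s^2 + 9*s - 9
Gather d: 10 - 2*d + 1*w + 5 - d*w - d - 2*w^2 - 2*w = d*(-w - 3) - 2*w^2 - w + 15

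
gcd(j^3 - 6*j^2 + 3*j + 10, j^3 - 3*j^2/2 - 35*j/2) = j - 5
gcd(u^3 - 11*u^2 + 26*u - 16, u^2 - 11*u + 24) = u - 8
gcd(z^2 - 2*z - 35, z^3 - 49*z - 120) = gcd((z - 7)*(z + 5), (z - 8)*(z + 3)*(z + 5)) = z + 5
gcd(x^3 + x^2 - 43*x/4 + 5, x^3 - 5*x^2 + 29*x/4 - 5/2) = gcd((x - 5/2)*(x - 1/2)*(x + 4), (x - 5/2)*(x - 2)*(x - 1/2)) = x^2 - 3*x + 5/4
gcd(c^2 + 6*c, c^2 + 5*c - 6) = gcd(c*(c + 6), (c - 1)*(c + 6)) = c + 6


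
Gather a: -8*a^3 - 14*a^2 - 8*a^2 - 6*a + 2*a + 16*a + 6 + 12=-8*a^3 - 22*a^2 + 12*a + 18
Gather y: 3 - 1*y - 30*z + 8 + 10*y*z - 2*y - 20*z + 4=y*(10*z - 3) - 50*z + 15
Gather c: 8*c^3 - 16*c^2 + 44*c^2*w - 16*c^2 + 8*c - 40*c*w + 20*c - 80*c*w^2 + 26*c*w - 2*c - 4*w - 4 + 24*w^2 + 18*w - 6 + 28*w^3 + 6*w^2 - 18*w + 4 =8*c^3 + c^2*(44*w - 32) + c*(-80*w^2 - 14*w + 26) + 28*w^3 + 30*w^2 - 4*w - 6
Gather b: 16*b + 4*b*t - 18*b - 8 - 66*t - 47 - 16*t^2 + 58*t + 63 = b*(4*t - 2) - 16*t^2 - 8*t + 8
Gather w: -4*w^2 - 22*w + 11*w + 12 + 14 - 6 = -4*w^2 - 11*w + 20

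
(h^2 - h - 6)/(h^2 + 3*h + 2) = (h - 3)/(h + 1)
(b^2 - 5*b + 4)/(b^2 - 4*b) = (b - 1)/b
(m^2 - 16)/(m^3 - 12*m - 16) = (m + 4)/(m^2 + 4*m + 4)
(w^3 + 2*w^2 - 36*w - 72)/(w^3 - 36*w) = (w + 2)/w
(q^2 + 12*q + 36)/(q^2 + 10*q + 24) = (q + 6)/(q + 4)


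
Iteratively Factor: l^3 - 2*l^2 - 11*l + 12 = (l - 4)*(l^2 + 2*l - 3) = (l - 4)*(l - 1)*(l + 3)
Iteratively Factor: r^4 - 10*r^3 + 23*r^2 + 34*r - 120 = (r + 2)*(r^3 - 12*r^2 + 47*r - 60) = (r - 3)*(r + 2)*(r^2 - 9*r + 20) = (r - 5)*(r - 3)*(r + 2)*(r - 4)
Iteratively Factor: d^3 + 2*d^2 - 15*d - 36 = (d + 3)*(d^2 - d - 12) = (d + 3)^2*(d - 4)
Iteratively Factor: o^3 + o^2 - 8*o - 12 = (o + 2)*(o^2 - o - 6) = (o + 2)^2*(o - 3)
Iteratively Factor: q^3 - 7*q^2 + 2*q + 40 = (q - 5)*(q^2 - 2*q - 8) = (q - 5)*(q + 2)*(q - 4)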